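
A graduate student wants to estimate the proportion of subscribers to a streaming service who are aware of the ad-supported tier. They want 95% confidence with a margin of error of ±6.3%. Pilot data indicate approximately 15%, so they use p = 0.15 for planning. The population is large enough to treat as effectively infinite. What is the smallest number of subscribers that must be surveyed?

124

For 95% confidence, z = 1.960.
With p = 0.15, p(1−p) = 0.1275.
n = z²·p(1−p)/E² = 1.960² × 0.1275 / 0.063² = 3.8416 × 0.1275 / 0.003969 ≈ 123.41.
Rounding up gives n = 124.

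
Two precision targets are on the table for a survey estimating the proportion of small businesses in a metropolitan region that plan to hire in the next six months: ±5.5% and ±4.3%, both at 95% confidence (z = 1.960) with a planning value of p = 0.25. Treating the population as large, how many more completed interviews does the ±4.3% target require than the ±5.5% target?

151

At ±5.5%: n = 1.960² × 0.1875 / 0.055² ≈ 238.12 → 239.
At ±4.3%: n = 1.960² × 0.1875 / 0.043² ≈ 389.56 → 390.
Additional respondents: 390 − 239 = 151.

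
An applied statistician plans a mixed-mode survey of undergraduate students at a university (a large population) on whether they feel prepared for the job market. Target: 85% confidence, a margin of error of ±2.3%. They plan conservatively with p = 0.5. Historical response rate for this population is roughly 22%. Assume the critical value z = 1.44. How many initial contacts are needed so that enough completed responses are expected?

4455

Completed interviews needed: n₀ = 1.44² × 0.2500 / 0.023² ≈ 979.96 → 980.
At a 22% response rate, contacts needed = 980 / 0.22 ≈ 4454.55 → 4455.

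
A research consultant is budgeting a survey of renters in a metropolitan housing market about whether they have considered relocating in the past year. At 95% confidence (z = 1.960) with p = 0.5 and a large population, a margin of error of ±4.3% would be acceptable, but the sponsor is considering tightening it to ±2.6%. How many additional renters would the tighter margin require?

901

At ±4.3%: n = 1.960² × 0.2500 / 0.043² ≈ 519.42 → 520.
At ±2.6%: n = 1.960² × 0.2500 / 0.026² ≈ 1420.71 → 1421.
Additional respondents: 1421 − 520 = 901.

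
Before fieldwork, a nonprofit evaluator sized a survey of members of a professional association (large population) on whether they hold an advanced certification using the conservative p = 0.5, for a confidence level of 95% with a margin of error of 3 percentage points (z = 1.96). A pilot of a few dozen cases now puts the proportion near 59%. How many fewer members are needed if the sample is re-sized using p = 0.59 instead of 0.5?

Conservative (p = 0.5): n = 1.96² × 0.25 / 0.030² ≈ 1067.11 → 1068.
Using p = 0.59: p(1−p) = 0.2419, so n = 1.96² × 0.2419 / 0.030² ≈ 1032.54 → 1033.
Reduction: 1068 − 1033 = 35.

35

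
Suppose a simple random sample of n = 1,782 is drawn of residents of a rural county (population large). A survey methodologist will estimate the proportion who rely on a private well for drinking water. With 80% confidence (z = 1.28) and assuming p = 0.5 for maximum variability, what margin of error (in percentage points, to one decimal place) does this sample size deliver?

1.5

SE(p̂) = √[p(1−p)/n] = √[0.2500/1782] = 0.01184.
E = z × SE = 1.28 × 0.01184 = 0.01516, or 1.5 percentage points.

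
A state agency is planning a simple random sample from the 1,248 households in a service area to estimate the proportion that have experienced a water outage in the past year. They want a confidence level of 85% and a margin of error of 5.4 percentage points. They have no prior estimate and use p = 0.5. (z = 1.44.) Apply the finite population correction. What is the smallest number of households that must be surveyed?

Unadjusted: n₀ = 1.44² × 0.50 × 0.50 / 0.054² ≈ 177.78, so n₀ = 178.
Finite population correction with N = 1,248: n = n₀ / (1 + (n₀−1)/N) = 178 / (1 + 177/1248) = 178 / 1.1418 ≈ 155.89.
Rounding up, n = 156.

156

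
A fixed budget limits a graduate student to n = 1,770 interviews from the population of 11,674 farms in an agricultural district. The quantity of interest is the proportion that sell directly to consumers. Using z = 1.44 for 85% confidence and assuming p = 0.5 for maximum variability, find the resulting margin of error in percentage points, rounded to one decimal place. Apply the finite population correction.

1.6

Finite-population factor: (N−n)/(N−1) = (11674−1770)/(11674−1) = 0.8485.
SE(p̂) = √[p(1−p)/n · (N−n)/(N−1)] = √[0.2500/1770 × 0.8485] = 0.01095.
E = z × SE = 1.44 × 0.01095 = 0.01576 ≈ 1.6 percentage points.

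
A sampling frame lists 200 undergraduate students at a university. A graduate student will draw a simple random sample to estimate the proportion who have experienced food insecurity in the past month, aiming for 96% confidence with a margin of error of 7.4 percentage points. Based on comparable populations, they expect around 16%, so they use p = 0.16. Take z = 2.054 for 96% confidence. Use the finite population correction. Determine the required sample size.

69

Unadjusted: n₀ = 2.054² × 0.16 × 0.84 / 0.074² ≈ 103.55, so n₀ = 104.
Finite population correction with N = 200: n = n₀ / (1 + (n₀−1)/N) = 104 / (1 + 103/200) = 104 / 1.5150 ≈ 68.65.
Rounding up, n = 69.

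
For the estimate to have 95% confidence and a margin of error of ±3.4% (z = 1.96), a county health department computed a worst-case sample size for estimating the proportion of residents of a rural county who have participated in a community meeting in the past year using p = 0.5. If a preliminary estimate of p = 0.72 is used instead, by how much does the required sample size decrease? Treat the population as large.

161

Conservative (p = 0.5): n = 1.96² × 0.25 / 0.034² ≈ 830.80 → 831.
Using p = 0.72: p(1−p) = 0.2016, so n = 1.96² × 0.2016 / 0.034² ≈ 669.95 → 670.
Reduction: 831 − 670 = 161.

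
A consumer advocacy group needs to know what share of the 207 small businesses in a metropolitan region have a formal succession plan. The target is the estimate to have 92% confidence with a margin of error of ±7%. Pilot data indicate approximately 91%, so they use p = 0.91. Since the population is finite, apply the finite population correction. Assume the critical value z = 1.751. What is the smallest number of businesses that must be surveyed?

Unadjusted: n₀ = 1.751² × 0.91 × 0.09 / 0.070² ≈ 51.25, so n₀ = 52.
Finite population correction with N = 207: n = n₀ / (1 + (n₀−1)/N) = 52 / (1 + 51/207) = 52 / 1.2464 ≈ 41.72.
Rounding up, n = 42.

42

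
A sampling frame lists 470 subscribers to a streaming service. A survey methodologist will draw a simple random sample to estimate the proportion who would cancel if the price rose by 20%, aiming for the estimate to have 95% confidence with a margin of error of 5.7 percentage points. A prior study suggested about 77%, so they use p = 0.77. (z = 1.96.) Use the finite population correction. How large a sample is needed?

Unadjusted: n₀ = 1.96² × 0.77 × 0.23 / 0.057² ≈ 209.40, so n₀ = 210.
Finite population correction with N = 470: n = n₀ / (1 + (n₀−1)/N) = 210 / (1 + 209/470) = 210 / 1.4447 ≈ 145.36.
Rounding up, n = 146.

146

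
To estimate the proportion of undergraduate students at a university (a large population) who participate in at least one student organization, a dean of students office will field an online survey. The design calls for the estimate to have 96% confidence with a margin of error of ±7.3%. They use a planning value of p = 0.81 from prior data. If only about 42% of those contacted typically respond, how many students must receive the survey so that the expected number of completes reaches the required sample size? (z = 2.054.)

291

Completed interviews needed: n₀ = 2.054² × 0.1539 / 0.073² ≈ 121.84 → 122.
At a 42% response rate, contacts needed = 122 / 0.42 ≈ 290.48 → 291.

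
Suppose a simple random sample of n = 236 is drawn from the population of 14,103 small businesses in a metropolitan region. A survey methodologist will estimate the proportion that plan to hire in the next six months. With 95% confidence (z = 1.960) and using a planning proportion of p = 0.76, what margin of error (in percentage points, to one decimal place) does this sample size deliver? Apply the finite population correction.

5.4

Finite-population factor: (N−n)/(N−1) = (14103−236)/(14103−1) = 0.9833.
SE(p̂) = √[p(1−p)/n · (N−n)/(N−1)] = √[0.1824/236 × 0.9833] = 0.02757.
E = z × SE = 1.960 × 0.02757 = 0.05403 ≈ 5.4 percentage points.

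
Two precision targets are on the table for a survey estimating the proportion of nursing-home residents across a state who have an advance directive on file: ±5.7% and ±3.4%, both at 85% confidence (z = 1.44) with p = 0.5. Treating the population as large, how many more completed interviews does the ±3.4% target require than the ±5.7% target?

289

At ±5.7%: n = 1.44² × 0.2500 / 0.057² ≈ 159.56 → 160.
At ±3.4%: n = 1.44² × 0.2500 / 0.034² ≈ 448.44 → 449.
Additional respondents: 449 − 160 = 289.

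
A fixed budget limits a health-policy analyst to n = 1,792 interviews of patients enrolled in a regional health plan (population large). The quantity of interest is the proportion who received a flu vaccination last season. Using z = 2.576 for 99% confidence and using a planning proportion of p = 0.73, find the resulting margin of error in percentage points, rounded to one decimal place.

2.7

SE(p̂) = √[p(1−p)/n] = √[0.1971/1792] = 0.01049.
E = z × SE = 2.576 × 0.01049 = 0.02702, or 2.7 percentage points.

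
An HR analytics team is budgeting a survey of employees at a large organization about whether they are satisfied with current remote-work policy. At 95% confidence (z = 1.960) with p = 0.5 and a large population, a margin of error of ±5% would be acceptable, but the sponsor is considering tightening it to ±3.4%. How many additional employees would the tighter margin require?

At ±5%: n = 1.960² × 0.2500 / 0.050² ≈ 384.16 → 385.
At ±3.4%: n = 1.960² × 0.2500 / 0.034² ≈ 830.80 → 831.
Additional respondents: 831 − 385 = 446.

446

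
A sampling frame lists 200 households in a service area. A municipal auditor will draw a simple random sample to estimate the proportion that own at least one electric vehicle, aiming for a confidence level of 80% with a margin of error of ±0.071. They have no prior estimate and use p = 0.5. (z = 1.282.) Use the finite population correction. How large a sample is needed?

Unadjusted: n₀ = 1.282² × 0.50 × 0.50 / 0.071² ≈ 81.51, so n₀ = 82.
Finite population correction with N = 200: n = n₀ / (1 + (n₀−1)/N) = 82 / (1 + 81/200) = 82 / 1.4050 ≈ 58.36.
Rounding up, n = 59.

59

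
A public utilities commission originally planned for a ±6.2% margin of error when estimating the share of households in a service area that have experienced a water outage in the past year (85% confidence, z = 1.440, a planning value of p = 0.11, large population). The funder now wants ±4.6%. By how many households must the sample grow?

43

At ±6.2%: n = 1.440² × 0.0979 / 0.062² ≈ 52.81 → 53.
At ±4.6%: n = 1.440² × 0.0979 / 0.046² ≈ 95.94 → 96.
Additional respondents: 96 − 53 = 43.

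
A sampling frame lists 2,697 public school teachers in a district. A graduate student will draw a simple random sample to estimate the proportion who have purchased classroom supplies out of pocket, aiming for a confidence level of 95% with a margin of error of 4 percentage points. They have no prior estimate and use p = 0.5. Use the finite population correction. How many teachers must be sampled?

For 95% confidence, z = 1.960.
Unadjusted: n₀ = 1.960² × 0.50 × 0.50 / 0.040² ≈ 600.25, so n₀ = 601.
Finite population correction with N = 2,697: n = n₀ / (1 + (n₀−1)/N) = 601 / (1 + 600/2697) = 601 / 1.2225 ≈ 491.63.
Rounding up, n = 492.

492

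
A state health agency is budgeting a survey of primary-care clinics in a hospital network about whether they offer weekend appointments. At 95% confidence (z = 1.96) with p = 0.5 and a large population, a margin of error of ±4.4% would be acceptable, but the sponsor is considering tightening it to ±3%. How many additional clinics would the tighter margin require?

At ±4.4%: n = 1.96² × 0.2500 / 0.044² ≈ 496.07 → 497.
At ±3%: n = 1.96² × 0.2500 / 0.030² ≈ 1067.11 → 1068.
Additional respondents: 1068 − 497 = 571.

571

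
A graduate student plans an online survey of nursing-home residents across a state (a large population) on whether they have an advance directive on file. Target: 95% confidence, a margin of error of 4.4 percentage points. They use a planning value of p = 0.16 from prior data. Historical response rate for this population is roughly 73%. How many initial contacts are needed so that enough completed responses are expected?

For 95% confidence, z = 1.960.
Completed interviews needed: n₀ = 1.960² × 0.1344 / 0.044² ≈ 266.69 → 267.
At a 73% response rate, contacts needed = 267 / 0.73 ≈ 365.75 → 366.

366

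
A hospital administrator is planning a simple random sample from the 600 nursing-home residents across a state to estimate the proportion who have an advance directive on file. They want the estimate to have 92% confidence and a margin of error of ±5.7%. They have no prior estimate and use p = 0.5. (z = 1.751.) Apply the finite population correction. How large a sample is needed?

170

Unadjusted: n₀ = 1.751² × 0.50 × 0.50 / 0.057² ≈ 235.92, so n₀ = 236.
Finite population correction with N = 600: n = n₀ / (1 + (n₀−1)/N) = 236 / (1 + 235/600) = 236 / 1.3917 ≈ 169.58.
Rounding up, n = 170.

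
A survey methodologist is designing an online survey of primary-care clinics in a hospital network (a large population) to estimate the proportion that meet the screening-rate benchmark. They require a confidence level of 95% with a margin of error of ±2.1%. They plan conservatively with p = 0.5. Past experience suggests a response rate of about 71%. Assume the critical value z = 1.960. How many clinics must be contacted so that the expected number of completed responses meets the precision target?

Completed interviews needed: n₀ = 1.960² × 0.2500 / 0.021² ≈ 2177.78 → 2178.
At a 71% response rate, contacts needed = 2178 / 0.71 ≈ 3067.61 → 3068.

3068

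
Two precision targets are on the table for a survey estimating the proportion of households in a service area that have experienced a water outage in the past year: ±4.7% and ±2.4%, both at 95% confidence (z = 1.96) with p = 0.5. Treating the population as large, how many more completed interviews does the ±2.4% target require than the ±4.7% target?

1233

At ±4.7%: n = 1.96² × 0.2500 / 0.047² ≈ 434.77 → 435.
At ±2.4%: n = 1.96² × 0.2500 / 0.024² ≈ 1667.36 → 1668.
Additional respondents: 1668 − 435 = 1233.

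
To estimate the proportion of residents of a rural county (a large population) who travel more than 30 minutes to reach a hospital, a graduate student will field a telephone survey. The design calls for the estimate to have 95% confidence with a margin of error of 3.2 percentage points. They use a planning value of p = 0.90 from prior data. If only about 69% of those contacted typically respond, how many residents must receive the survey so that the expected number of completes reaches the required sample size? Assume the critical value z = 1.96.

490

Completed interviews needed: n₀ = 1.96² × 0.0900 / 0.032² ≈ 337.64 → 338.
At a 69% response rate, contacts needed = 338 / 0.69 ≈ 489.86 → 490.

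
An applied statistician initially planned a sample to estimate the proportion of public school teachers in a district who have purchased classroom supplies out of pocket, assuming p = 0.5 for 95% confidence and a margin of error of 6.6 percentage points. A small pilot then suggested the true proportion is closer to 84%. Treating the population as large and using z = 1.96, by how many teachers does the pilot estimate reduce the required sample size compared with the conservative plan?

102

Conservative (p = 0.5): n = 1.96² × 0.25 / 0.066² ≈ 220.48 → 221.
Using p = 0.84: p(1−p) = 0.1344, so n = 1.96² × 0.1344 / 0.066² ≈ 118.53 → 119.
Reduction: 221 − 119 = 102.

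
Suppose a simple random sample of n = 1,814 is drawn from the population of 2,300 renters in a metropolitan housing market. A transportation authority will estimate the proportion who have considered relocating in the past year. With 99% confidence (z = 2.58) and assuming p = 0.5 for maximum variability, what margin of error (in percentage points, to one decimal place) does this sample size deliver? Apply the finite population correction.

1.4

Finite-population factor: (N−n)/(N−1) = (2300−1814)/(2300−1) = 0.2114.
SE(p̂) = √[p(1−p)/n · (N−n)/(N−1)] = √[0.2500/1814 × 0.2114] = 0.00540.
E = z × SE = 2.58 × 0.00540 = 0.01393 ≈ 1.4 percentage points.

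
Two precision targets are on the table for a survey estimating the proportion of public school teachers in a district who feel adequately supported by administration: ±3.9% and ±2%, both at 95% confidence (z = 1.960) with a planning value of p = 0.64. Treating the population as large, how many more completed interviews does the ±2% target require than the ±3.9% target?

1631

At ±3.9%: n = 1.960² × 0.2304 / 0.039² ≈ 581.92 → 582.
At ±2%: n = 1.960² × 0.2304 / 0.020² ≈ 2212.76 → 2213.
Additional respondents: 2213 − 582 = 1631.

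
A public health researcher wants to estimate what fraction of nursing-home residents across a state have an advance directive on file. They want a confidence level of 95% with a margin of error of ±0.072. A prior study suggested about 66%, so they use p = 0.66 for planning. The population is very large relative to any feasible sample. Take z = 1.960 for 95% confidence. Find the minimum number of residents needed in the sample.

With p = 0.66, p(1−p) = 0.2244.
n = z²·p(1−p)/E² = 1.960² × 0.2244 / 0.072² = 3.8416 × 0.2244 / 0.005184 ≈ 166.29.
Rounding up gives n = 167.

167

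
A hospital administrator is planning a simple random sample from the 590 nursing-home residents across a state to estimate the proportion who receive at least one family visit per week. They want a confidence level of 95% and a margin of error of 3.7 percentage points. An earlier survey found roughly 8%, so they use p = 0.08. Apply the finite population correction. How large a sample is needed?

154

For 95% confidence, z = 1.96.
Unadjusted: n₀ = 1.96² × 0.08 × 0.92 / 0.037² ≈ 206.53, so n₀ = 207.
Finite population correction with N = 590: n = n₀ / (1 + (n₀−1)/N) = 207 / (1 + 206/590) = 207 / 1.3492 ≈ 153.43.
Rounding up, n = 154.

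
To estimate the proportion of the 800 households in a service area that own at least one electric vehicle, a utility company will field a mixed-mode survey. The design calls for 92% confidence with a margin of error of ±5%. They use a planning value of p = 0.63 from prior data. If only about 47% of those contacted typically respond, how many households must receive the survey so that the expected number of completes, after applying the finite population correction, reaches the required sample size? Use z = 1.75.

449

Completed interviews needed (unadjusted): n₀ = 1.75² × 0.2331 / 0.050² ≈ 285.55 → 286.
FPC for N = 800: n = 286 / (1 + 285/800) = 286 / 1.3562 ≈ 210.88 → 211.
At a 47% response rate, contacts needed = 211 / 0.47 ≈ 448.94 → 449.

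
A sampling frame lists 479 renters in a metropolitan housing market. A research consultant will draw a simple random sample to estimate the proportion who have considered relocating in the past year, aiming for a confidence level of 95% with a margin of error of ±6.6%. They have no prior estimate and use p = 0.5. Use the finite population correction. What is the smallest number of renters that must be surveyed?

For 95% confidence, z = 1.960.
Unadjusted: n₀ = 1.960² × 0.50 × 0.50 / 0.066² ≈ 220.48, so n₀ = 221.
Finite population correction with N = 479: n = n₀ / (1 + (n₀−1)/N) = 221 / (1 + 220/479) = 221 / 1.4593 ≈ 151.44.
Rounding up, n = 152.

152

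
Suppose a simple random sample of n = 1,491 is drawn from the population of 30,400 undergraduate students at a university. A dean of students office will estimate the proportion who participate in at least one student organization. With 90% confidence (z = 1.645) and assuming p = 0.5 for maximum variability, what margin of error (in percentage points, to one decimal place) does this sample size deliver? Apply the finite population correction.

2.1

Finite-population factor: (N−n)/(N−1) = (30400−1491)/(30400−1) = 0.9510.
SE(p̂) = √[p(1−p)/n · (N−n)/(N−1)] = √[0.2500/1491 × 0.9510] = 0.01263.
E = z × SE = 1.645 × 0.01263 = 0.02077 ≈ 2.1 percentage points.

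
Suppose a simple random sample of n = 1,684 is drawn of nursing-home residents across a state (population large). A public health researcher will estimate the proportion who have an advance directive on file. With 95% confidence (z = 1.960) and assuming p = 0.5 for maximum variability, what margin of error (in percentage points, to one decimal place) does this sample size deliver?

2.4

SE(p̂) = √[p(1−p)/n] = √[0.2500/1684] = 0.01218.
E = z × SE = 1.960 × 0.01218 = 0.02388, or 2.4 percentage points.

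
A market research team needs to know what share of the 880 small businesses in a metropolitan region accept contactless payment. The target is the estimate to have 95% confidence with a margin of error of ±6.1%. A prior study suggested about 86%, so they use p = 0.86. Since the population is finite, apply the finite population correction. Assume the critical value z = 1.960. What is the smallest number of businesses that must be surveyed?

110

Unadjusted: n₀ = 1.960² × 0.86 × 0.14 / 0.061² ≈ 124.30, so n₀ = 125.
Finite population correction with N = 880: n = n₀ / (1 + (n₀−1)/N) = 125 / (1 + 124/880) = 125 / 1.1409 ≈ 109.56.
Rounding up, n = 110.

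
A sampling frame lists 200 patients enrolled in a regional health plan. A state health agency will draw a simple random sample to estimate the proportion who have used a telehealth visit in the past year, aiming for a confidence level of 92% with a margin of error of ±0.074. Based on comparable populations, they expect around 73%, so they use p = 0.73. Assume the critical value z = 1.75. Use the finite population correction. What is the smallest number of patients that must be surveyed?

Unadjusted: n₀ = 1.75² × 0.73 × 0.27 / 0.074² ≈ 110.23, so n₀ = 111.
Finite population correction with N = 200: n = n₀ / (1 + (n₀−1)/N) = 111 / (1 + 110/200) = 111 / 1.5500 ≈ 71.61.
Rounding up, n = 72.

72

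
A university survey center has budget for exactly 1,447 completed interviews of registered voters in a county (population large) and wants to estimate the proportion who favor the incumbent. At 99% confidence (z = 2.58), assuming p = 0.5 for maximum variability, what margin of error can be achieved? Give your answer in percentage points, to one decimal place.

3.4

SE(p̂) = √[p(1−p)/n] = √[0.2500/1447] = 0.01314.
E = z × SE = 2.58 × 0.01314 = 0.03391, or 3.4 percentage points.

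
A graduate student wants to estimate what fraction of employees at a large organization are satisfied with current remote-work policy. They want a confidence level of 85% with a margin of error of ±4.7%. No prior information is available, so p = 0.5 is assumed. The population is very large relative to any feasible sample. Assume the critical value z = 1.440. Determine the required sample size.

With p = 0.5, p(1−p) = 0.25.
n = z²·p(1−p)/E² = 1.440² × 0.2500 / 0.047² = 2.0736 × 0.2500 / 0.002209 ≈ 234.68.
Rounding up gives n = 235.

235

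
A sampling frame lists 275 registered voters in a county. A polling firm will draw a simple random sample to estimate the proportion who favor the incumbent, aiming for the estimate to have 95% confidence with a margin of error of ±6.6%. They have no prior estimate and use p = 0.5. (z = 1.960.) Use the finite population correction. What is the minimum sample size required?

123

Unadjusted: n₀ = 1.960² × 0.50 × 0.50 / 0.066² ≈ 220.48, so n₀ = 221.
Finite population correction with N = 275: n = n₀ / (1 + (n₀−1)/N) = 221 / (1 + 220/275) = 221 / 1.8000 ≈ 122.78.
Rounding up, n = 123.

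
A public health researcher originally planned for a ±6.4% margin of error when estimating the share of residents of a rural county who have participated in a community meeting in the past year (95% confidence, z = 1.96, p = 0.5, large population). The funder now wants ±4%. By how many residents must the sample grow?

366

At ±6.4%: n = 1.96² × 0.2500 / 0.064² ≈ 234.47 → 235.
At ±4%: n = 1.96² × 0.2500 / 0.040² ≈ 600.25 → 601.
Additional respondents: 601 − 235 = 366.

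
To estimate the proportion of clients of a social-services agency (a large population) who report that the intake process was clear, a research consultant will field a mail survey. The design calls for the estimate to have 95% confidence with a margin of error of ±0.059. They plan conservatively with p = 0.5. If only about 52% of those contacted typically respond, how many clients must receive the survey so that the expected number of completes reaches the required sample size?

531

For 95% confidence, z = 1.960.
Completed interviews needed: n₀ = 1.960² × 0.2500 / 0.059² ≈ 275.90 → 276.
At a 52% response rate, contacts needed = 276 / 0.52 ≈ 530.77 → 531.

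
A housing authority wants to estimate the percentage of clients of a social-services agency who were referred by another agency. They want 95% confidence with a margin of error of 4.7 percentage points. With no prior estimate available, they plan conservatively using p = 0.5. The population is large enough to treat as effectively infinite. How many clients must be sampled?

435

For 95% confidence, z = 1.96.
With p = 0.5, p(1−p) = 0.25.
n = z²·p(1−p)/E² = 1.96² × 0.2500 / 0.047² = 3.8416 × 0.2500 / 0.002209 ≈ 434.77.
Rounding up gives n = 435.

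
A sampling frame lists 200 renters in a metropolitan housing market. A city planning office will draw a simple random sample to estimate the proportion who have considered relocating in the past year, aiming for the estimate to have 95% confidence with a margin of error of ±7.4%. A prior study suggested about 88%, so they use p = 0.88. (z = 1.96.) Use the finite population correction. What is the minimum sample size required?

55

Unadjusted: n₀ = 1.96² × 0.88 × 0.12 / 0.074² ≈ 74.08, so n₀ = 75.
Finite population correction with N = 200: n = n₀ / (1 + (n₀−1)/N) = 75 / (1 + 74/200) = 75 / 1.3700 ≈ 54.74.
Rounding up, n = 55.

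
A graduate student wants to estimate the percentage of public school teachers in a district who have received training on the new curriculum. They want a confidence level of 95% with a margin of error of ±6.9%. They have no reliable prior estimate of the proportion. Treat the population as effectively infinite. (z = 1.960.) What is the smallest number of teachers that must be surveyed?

With no prior estimate, use p = 0.5, giving p(1−p) = 0.25.
n = z²·p(1−p)/E² = 1.960² × 0.2500 / 0.069² = 3.8416 × 0.2500 / 0.004761 ≈ 201.72.
Rounding up gives n = 202.

202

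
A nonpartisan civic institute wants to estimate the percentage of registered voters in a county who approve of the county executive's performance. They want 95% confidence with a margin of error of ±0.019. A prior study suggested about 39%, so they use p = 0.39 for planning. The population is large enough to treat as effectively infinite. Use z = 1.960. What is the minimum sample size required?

With p = 0.39, p(1−p) = 0.2379.
n = z²·p(1−p)/E² = 1.960² × 0.2379 / 0.019² = 3.8416 × 0.2379 / 0.000361 ≈ 2531.63.
Rounding up gives n = 2532.

2532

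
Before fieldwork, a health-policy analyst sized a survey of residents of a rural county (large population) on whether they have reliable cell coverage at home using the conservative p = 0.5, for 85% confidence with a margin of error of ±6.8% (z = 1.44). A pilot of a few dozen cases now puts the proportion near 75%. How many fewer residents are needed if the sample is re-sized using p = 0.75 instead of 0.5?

Conservative (p = 0.5): n = 1.44² × 0.25 / 0.068² ≈ 112.11 → 113.
Using p = 0.75: p(1−p) = 0.1875, so n = 1.44² × 0.1875 / 0.068² ≈ 84.08 → 85.
Reduction: 113 − 85 = 28.

28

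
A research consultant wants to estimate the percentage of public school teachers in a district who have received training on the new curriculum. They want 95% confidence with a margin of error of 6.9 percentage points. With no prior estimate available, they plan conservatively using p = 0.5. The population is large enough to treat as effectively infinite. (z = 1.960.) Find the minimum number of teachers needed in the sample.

202

With p = 0.5, p(1−p) = 0.25.
n = z²·p(1−p)/E² = 1.960² × 0.2500 / 0.069² = 3.8416 × 0.2500 / 0.004761 ≈ 201.72.
Rounding up gives n = 202.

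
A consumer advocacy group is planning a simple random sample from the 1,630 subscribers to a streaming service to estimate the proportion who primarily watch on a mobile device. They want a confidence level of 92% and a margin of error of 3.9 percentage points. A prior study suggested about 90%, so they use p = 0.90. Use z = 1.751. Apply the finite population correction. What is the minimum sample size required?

Unadjusted: n₀ = 1.751² × 0.90 × 0.10 / 0.039² ≈ 181.42, so n₀ = 182.
Finite population correction with N = 1,630: n = n₀ / (1 + (n₀−1)/N) = 182 / (1 + 181/1630) = 182 / 1.1110 ≈ 163.81.
Rounding up, n = 164.

164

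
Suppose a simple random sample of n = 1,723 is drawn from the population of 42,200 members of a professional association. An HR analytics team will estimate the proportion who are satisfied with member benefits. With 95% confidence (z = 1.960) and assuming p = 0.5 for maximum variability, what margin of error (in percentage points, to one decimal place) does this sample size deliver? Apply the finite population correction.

2.3

Finite-population factor: (N−n)/(N−1) = (42200−1723)/(42200−1) = 0.9592.
SE(p̂) = √[p(1−p)/n · (N−n)/(N−1)] = √[0.2500/1723 × 0.9592] = 0.01180.
E = z × SE = 1.960 × 0.01180 = 0.02312 ≈ 2.3 percentage points.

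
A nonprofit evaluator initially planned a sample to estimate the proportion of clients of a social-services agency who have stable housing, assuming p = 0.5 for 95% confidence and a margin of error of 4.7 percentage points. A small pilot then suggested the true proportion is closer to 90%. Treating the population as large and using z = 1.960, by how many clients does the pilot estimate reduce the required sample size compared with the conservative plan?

Conservative (p = 0.5): n = 1.960² × 0.25 / 0.047² ≈ 434.77 → 435.
Using p = 0.90: p(1−p) = 0.0900, so n = 1.960² × 0.0900 / 0.047² ≈ 156.52 → 157.
Reduction: 435 − 157 = 278.

278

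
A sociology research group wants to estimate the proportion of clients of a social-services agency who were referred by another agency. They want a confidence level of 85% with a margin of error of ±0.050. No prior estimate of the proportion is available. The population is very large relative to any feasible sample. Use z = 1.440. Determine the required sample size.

208

With no prior estimate, use p = 0.5, giving p(1−p) = 0.25.
n = z²·p(1−p)/E² = 1.440² × 0.2500 / 0.050² = 2.0736 × 0.2500 / 0.002500 ≈ 207.36.
Rounding up gives n = 208.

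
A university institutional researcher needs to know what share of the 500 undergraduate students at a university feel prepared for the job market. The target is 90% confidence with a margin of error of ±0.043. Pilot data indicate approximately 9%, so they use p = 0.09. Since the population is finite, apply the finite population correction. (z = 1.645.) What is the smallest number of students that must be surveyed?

97

Unadjusted: n₀ = 1.645² × 0.09 × 0.91 / 0.043² ≈ 119.86, so n₀ = 120.
Finite population correction with N = 500: n = n₀ / (1 + (n₀−1)/N) = 120 / (1 + 119/500) = 120 / 1.2380 ≈ 96.93.
Rounding up, n = 97.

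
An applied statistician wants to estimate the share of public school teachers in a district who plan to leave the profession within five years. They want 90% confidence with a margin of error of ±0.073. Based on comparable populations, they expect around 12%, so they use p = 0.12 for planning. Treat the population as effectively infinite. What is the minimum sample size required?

For 90% confidence, z = 1.645.
With p = 0.12, p(1−p) = 0.1056.
n = z²·p(1−p)/E² = 1.645² × 0.1056 / 0.073² = 2.7060 × 0.1056 / 0.005329 ≈ 53.62.
Rounding up gives n = 54.

54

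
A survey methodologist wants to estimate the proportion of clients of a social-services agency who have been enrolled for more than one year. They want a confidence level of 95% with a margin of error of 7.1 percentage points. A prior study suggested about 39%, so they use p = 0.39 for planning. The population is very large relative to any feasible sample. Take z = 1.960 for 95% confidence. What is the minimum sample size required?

182

With p = 0.39, p(1−p) = 0.2379.
n = z²·p(1−p)/E² = 1.960² × 0.2379 / 0.071² = 3.8416 × 0.2379 / 0.005041 ≈ 181.30.
Rounding up gives n = 182.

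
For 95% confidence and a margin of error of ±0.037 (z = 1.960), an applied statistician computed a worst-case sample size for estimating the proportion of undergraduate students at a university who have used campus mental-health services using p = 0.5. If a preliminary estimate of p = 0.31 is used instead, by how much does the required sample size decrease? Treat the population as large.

Conservative (p = 0.5): n = 1.960² × 0.25 / 0.037² ≈ 701.53 → 702.
Using p = 0.31: p(1−p) = 0.2139, so n = 1.960² × 0.2139 / 0.037² ≈ 600.23 → 601.
Reduction: 702 − 601 = 101.

101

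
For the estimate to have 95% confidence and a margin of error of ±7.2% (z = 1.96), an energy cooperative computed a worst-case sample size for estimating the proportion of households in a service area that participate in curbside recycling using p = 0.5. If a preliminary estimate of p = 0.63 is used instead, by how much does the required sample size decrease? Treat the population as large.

13

Conservative (p = 0.5): n = 1.96² × 0.25 / 0.072² ≈ 185.26 → 186.
Using p = 0.63: p(1−p) = 0.2331, so n = 1.96² × 0.2331 / 0.072² ≈ 172.74 → 173.
Reduction: 186 − 173 = 13.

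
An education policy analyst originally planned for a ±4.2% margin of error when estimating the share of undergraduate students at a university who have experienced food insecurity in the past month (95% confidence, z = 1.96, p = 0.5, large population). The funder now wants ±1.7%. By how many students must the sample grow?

At ±4.2%: n = 1.96² × 0.2500 / 0.042² ≈ 544.44 → 545.
At ±1.7%: n = 1.96² × 0.2500 / 0.017² ≈ 3323.18 → 3324.
Additional respondents: 3324 − 545 = 2779.

2779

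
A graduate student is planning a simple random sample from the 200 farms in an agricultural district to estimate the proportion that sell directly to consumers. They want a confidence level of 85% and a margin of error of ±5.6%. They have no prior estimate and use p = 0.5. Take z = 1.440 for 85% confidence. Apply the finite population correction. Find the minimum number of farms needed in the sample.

91

Unadjusted: n₀ = 1.440² × 0.50 × 0.50 / 0.056² ≈ 165.31, so n₀ = 166.
Finite population correction with N = 200: n = n₀ / (1 + (n₀−1)/N) = 166 / (1 + 165/200) = 166 / 1.8250 ≈ 90.96.
Rounding up, n = 91.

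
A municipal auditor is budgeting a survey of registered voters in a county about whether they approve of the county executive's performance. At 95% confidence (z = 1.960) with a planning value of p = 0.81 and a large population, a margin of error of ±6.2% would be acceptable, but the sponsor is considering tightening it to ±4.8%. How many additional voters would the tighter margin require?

103

At ±6.2%: n = 1.960² × 0.1539 / 0.062² ≈ 153.80 → 154.
At ±4.8%: n = 1.960² × 0.1539 / 0.048² ≈ 256.61 → 257.
Additional respondents: 257 − 154 = 103.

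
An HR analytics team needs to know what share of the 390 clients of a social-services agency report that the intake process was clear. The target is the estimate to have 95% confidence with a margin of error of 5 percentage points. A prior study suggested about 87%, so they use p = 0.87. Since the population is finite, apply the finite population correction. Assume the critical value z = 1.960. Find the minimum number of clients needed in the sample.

121

Unadjusted: n₀ = 1.960² × 0.87 × 0.13 / 0.050² ≈ 173.79, so n₀ = 174.
Finite population correction with N = 390: n = n₀ / (1 + (n₀−1)/N) = 174 / (1 + 173/390) = 174 / 1.4436 ≈ 120.53.
Rounding up, n = 121.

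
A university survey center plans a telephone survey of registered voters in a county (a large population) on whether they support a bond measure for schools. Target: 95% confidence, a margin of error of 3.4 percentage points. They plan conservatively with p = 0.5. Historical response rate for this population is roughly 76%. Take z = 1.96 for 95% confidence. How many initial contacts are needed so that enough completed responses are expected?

1094

Completed interviews needed: n₀ = 1.96² × 0.2500 / 0.034² ≈ 830.80 → 831.
At a 76% response rate, contacts needed = 831 / 0.76 ≈ 1093.42 → 1094.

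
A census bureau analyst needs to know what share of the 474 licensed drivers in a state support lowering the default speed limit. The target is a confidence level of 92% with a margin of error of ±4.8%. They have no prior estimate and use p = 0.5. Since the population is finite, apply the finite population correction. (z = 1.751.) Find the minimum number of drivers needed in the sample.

196

Unadjusted: n₀ = 1.751² × 0.50 × 0.50 / 0.048² ≈ 332.68, so n₀ = 333.
Finite population correction with N = 474: n = n₀ / (1 + (n₀−1)/N) = 333 / (1 + 332/474) = 333 / 1.7004 ≈ 195.83.
Rounding up, n = 196.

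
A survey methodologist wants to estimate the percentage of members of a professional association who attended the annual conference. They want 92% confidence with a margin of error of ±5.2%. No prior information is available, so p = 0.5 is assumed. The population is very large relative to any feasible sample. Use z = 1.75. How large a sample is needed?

With p = 0.5, p(1−p) = 0.25.
n = z²·p(1−p)/E² = 1.75² × 0.2500 / 0.052² = 3.0625 × 0.2500 / 0.002704 ≈ 283.15.
Rounding up gives n = 284.

284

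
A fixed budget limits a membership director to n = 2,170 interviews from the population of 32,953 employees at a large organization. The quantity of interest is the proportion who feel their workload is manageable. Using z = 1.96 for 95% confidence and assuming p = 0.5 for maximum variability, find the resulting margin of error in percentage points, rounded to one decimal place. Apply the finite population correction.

Finite-population factor: (N−n)/(N−1) = (32953−2170)/(32953−1) = 0.9342.
SE(p̂) = √[p(1−p)/n · (N−n)/(N−1)] = √[0.2500/2170 × 0.9342] = 0.01037.
E = z × SE = 1.96 × 0.01037 = 0.02033 ≈ 2.0 percentage points.

2.0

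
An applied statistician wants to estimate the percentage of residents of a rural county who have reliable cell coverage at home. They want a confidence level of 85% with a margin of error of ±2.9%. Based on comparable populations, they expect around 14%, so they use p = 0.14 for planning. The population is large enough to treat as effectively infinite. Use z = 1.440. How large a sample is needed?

With p = 0.14, p(1−p) = 0.1204.
n = z²·p(1−p)/E² = 1.440² × 0.1204 / 0.029² = 2.0736 × 0.1204 / 0.000841 ≈ 296.86.
Rounding up gives n = 297.

297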